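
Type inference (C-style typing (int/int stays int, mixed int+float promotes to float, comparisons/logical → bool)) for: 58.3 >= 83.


Operand types: float >= int
Rule: comparison yields bool
Result type: bool


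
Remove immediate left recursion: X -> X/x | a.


Left-recursive alternatives: X/x; non-recursive: a
Introduce X': X -> aX', X' -> /xX' | ε


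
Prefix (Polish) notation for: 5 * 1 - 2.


left-to-right (same/higher precedence on left): tree is (- (* 5 1) 2)
Prefix: - * 5 1 2


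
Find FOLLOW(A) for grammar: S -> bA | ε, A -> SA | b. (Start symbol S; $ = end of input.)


$ ∈ FOLLOW(S). For each A -> αBβ: add FIRST(β)\{ε} to FOLLOW(B); if β nullable, add FOLLOW(A).
FOLLOW(A) = {$, b}


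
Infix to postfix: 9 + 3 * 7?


* has higher precedence, evaluate 3*7 first
Postfix: 9 3 7 * +


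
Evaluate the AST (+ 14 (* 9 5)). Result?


Evaluate inner: (* 9 5) = 45
Evaluate root: (+ 14 45) = 59
Result: 59


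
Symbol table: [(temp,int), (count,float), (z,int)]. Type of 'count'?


Lookup 'count' → type float


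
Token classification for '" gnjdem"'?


Pattern: double-quoted sequence
Type: STRING_LITERAL


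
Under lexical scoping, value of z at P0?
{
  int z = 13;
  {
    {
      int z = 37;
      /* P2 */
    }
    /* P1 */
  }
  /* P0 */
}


z declared in the same block as P0
z = 13


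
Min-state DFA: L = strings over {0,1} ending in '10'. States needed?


Track the longest suffix of input matching a prefix of '10': 3 classes (prefixes of length 0..2)
Minimal DFA: 3 states


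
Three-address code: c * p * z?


Break into single-operator statements:
t1 = c * p
t2 = t1 * z


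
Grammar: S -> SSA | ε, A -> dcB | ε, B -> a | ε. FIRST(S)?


Per alternative of S: FIRST(SSA) = {d, ε}; FIRST(ε) = {ε}
FIRST(S) = {d, ε}


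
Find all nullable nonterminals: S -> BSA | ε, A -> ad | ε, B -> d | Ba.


A nonterminal is nullable iff some alternative derives ε (directly, or every symbol in it is nullable)
Nullable: {A, S}


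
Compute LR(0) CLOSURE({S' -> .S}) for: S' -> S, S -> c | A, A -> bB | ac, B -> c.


Start: S' -> .S
For each item with dot before a nonterminal B, add B -> .γ for every B-production
Closure: [S' -> .S, S -> .c, S -> .A, A -> .bB, A -> .ac]


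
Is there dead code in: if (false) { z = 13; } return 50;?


condition is constant false, so the whole block is unreachable
Dead: 'if (false) { z = 13; }'


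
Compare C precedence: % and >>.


'%' is multiplicative (level 10); '>>' is shift (level 8)
Higher level binds tighter
'%' has higher precedence than '>>'


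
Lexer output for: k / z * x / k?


Scan left to right, longest-match per lexeme
Tokens: ID(k), OP(/), ID(z), OP(*), ID(x), OP(/), ID(k)


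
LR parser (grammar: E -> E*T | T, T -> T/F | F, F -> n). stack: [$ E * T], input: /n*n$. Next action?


'/' can extend T; shift to build T -> T/F
Action: shift


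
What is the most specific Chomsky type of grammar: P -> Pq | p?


Left-linear: every RHS is a terminal or one nonterminal followed by a terminal
Classification: Type 3 (Regular)


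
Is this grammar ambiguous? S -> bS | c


right-linear, alternatives start with distinct terminals 'b' vs 'c': unique leftmost derivation
Unambiguous


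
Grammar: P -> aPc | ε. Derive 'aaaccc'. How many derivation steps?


Derivation: P => aPc => aaPcc => aaaPccc => aaaccc
Steps: 4


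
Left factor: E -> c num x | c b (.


Common prefix: 'c'
Factored: E -> c E', E' -> num x | b (


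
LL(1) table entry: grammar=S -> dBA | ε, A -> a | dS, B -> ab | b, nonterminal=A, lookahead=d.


For [A, d]: 'd' ∈ FIRST(dS)
Entry: A -> dS


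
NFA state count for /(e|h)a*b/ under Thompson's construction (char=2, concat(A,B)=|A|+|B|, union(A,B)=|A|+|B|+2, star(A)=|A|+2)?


Syntax tree has 4 char leaf(s), 1 union(s), 1 star(s)
chars contribute 4×2 = 8; each union adds +2; each star adds +2
Total: 8 + 2 + 2 = 12 states


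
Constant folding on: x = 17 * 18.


17 * 18 = 306 at compile time
Optimized: x = 306


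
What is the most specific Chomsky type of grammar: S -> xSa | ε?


Single nonterminal LHS, but x^n a^n is not regular
Classification: Type 2 (Context-Free)


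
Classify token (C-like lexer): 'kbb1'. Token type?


Pattern: letter/underscore followed by alphanumerics, not a keyword
Type: IDENTIFIER


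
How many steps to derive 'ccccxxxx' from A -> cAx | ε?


Derivation: A => cAx => ccAxx => cccAxxx => ccccAxxxx => ccccxxxx
Steps: 5


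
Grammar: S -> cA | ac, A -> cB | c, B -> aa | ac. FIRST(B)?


Per alternative of B: FIRST(aa) = {a}; FIRST(ac) = {a}
FIRST(B) = {a}


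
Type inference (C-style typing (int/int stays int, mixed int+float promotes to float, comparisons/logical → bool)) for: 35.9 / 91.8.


Operand types: float / float
Rule: mixed int/float promotes to float; int/int stays int
Result type: float


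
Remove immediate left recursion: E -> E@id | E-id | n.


Left-recursive alternatives: E@id, E-id; non-recursive: n
Introduce E': E -> nE', E' -> @idE' | -idE' | ε


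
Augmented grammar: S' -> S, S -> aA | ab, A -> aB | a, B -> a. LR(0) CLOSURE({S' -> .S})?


Start: S' -> .S
For each item with dot before a nonterminal B, add B -> .γ for every B-production
Closure: [S' -> .S, S -> .aA, S -> .ab]


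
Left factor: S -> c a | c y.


Common prefix: 'c'
Factored: S -> c S', S' -> a | y


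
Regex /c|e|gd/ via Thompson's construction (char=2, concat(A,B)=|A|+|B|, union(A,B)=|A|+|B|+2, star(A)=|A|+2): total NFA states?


Syntax tree has 4 char leaf(s), 2 union(s), 0 star(s)
chars contribute 4×2 = 8; each union adds +2; each star adds +2
Total: 8 + 4 + 0 = 12 states


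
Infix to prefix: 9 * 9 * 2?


left-to-right (same/higher precedence on left): tree is (* (* 9 9) 2)
Prefix: * * 9 9 2


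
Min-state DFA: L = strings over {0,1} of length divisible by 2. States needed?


Track length mod 2: states 0..1, accept at 0
Minimal DFA: 2 states


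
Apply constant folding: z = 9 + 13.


9 + 13 = 22 at compile time
Optimized: z = 22


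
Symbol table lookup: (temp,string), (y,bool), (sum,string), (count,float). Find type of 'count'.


Lookup 'count' → type float


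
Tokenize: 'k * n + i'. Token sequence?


Scan left to right, longest-match per lexeme
Tokens: ID(k), OP(*), ID(n), OP(+), ID(i)


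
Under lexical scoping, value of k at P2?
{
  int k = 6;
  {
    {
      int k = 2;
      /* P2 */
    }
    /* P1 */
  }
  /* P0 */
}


k declared in the same block as P2
k = 2


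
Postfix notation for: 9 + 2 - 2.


Left to right (same or higher precedence on left)
Postfix: 9 2 + 2 -


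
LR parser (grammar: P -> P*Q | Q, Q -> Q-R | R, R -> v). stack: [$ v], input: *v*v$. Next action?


'v' on top is the handle for R -> v
Action: reduce (R -> v)


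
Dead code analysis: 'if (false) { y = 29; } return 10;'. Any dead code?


condition is constant false, so the whole block is unreachable
Dead: 'if (false) { y = 29; }'


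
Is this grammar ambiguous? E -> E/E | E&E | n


'n/n&n' has two parse trees (no precedence encoded between / and &)
Ambiguous


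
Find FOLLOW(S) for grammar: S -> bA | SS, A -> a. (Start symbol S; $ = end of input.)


$ ∈ FOLLOW(S). For each A -> αBβ: add FIRST(β)\{ε} to FOLLOW(B); if β nullable, add FOLLOW(A).
FOLLOW(S) = {$, b}


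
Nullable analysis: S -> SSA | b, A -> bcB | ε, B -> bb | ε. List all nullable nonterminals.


A nonterminal is nullable iff some alternative derives ε (directly, or every symbol in it is nullable)
Nullable: {A, B}


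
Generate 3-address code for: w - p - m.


Break into single-operator statements:
t1 = w - p
t2 = t1 - m


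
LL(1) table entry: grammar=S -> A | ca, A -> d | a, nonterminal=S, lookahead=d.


For [S, d]: 'd' ∈ FIRST(A)
Entry: S -> A


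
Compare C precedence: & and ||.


'&' is bitwise AND (level 5); '||' is logical OR (level 1)
Higher level binds tighter
'&' has higher precedence than '||'


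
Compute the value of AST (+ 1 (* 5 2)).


Evaluate inner: (* 5 2) = 10
Evaluate root: (+ 1 10) = 11
Result: 11


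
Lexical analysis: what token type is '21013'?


Pattern: digits only
Type: INTEGER_LITERAL


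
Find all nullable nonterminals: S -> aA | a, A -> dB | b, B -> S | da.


A nonterminal is nullable iff some alternative derives ε (directly, or every symbol in it is nullable)
Nullable: {}


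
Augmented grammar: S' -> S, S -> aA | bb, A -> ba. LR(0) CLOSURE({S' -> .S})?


Start: S' -> .S
For each item with dot before a nonterminal B, add B -> .γ for every B-production
Closure: [S' -> .S, S -> .aA, S -> .bb]


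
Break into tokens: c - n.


Scan left to right, longest-match per lexeme
Tokens: ID(c), OP(-), ID(n)


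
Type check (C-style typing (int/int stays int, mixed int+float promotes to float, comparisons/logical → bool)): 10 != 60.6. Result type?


Operand types: int != float
Rule: comparison yields bool
Result type: bool


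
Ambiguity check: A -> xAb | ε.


balanced x^n…b^n: each string has a unique parse
Unambiguous


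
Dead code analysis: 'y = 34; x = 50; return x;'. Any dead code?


y is assigned but never read
Dead: 'y = 34'


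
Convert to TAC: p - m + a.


Break into single-operator statements:
t1 = p - m
t2 = t1 + a


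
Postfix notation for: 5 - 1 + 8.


Left to right (same or higher precedence on left)
Postfix: 5 1 - 8 +


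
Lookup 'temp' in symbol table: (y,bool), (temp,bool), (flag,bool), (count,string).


Lookup 'temp' → type bool


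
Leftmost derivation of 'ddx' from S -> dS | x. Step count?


Derivation: S => dS => ddS => ddx
Steps: 3


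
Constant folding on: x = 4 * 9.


4 * 9 = 36 at compile time
Optimized: x = 36


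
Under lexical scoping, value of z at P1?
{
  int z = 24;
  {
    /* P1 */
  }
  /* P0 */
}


P1's block does not declare z; resolves to the enclosing declaration at depth 0
z = 24


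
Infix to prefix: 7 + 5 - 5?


left-to-right (same/higher precedence on left): tree is (- (+ 7 5) 5)
Prefix: - + 7 5 5


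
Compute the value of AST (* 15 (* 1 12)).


Evaluate inner: (* 1 12) = 12
Evaluate root: (* 15 12) = 180
Result: 180


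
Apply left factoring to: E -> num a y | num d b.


Common prefix: 'num'
Factored: E -> num E', E' -> a y | d b


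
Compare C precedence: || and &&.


'&&' is logical AND (level 2); '||' is logical OR (level 1)
Higher level binds tighter
'&&' has higher precedence than '||'


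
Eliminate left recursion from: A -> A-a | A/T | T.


Left-recursive alternatives: A-a, A/T; non-recursive: T
Introduce A': A -> TA', A' -> -aA' | /TA' | ε


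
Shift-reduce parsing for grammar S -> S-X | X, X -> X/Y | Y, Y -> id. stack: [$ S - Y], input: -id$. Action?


'Y' (not preceded by X/) is the handle for X -> Y
Action: reduce (X -> Y)


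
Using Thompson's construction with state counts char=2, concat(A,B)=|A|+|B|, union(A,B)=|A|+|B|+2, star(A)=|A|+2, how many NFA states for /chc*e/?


Syntax tree has 4 char leaf(s), 0 union(s), 1 star(s)
chars contribute 4×2 = 8; each union adds +2; each star adds +2
Total: 8 + 0 + 2 = 10 states


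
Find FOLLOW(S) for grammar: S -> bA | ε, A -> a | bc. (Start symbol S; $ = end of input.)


$ ∈ FOLLOW(S). For each A -> αBβ: add FIRST(β)\{ε} to FOLLOW(B); if β nullable, add FOLLOW(A).
FOLLOW(S) = {$}


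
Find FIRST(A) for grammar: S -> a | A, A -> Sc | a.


Per alternative of A: FIRST(Sc) = {a}; FIRST(a) = {a}
FIRST(A) = {a}


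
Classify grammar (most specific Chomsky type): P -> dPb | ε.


Single nonterminal LHS, but d^n b^n is not regular
Classification: Type 2 (Context-Free)


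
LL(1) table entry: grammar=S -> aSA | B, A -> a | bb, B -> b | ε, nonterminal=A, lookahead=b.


For [A, b]: 'b' ∈ FIRST(bb)
Entry: A -> bb


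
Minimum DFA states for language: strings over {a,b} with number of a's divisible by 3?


Track (count of a) mod 3: states 0..2, accept at 0
Minimal DFA: 3 states


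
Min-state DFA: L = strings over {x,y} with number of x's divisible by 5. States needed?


Track (count of x) mod 5: states 0..4, accept at 0
Minimal DFA: 5 states


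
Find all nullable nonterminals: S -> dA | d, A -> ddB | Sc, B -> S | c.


A nonterminal is nullable iff some alternative derives ε (directly, or every symbol in it is nullable)
Nullable: {}


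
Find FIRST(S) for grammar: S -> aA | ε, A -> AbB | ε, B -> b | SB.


Per alternative of S: FIRST(aA) = {a}; FIRST(ε) = {ε}
FIRST(S) = {a, ε}


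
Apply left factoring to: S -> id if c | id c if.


Common prefix: 'id'
Factored: S -> id S', S' -> if c | c if


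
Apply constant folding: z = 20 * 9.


20 * 9 = 180 at compile time
Optimized: z = 180


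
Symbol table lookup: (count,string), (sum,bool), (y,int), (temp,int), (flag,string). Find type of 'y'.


Lookup 'y' → type int


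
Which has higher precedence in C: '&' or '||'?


'&' is bitwise AND (level 5); '||' is logical OR (level 1)
Higher level binds tighter
'&' has higher precedence than '||'


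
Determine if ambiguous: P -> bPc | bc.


balanced b^n…c^n: each string has a unique parse
Unambiguous


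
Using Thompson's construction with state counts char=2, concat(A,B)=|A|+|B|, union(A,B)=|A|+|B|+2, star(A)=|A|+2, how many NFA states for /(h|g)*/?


Syntax tree has 2 char leaf(s), 1 union(s), 1 star(s)
chars contribute 2×2 = 4; each union adds +2; each star adds +2
Total: 4 + 2 + 2 = 8 states


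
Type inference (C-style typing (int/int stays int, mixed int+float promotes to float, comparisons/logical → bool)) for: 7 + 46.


Operand types: int + int
Rule: mixed int/float promotes to float; int/int stays int
Result type: int


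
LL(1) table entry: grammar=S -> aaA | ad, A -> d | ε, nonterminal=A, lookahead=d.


For [A, d]: 'd' ∈ FIRST(d)
Entry: A -> d


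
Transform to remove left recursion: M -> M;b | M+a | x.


Left-recursive alternatives: M;b, M+a; non-recursive: x
Introduce M': M -> xM', M' -> ;bM' | +aM' | ε


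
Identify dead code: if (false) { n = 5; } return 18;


condition is constant false, so the whole block is unreachable
Dead: 'if (false) { n = 5; }'


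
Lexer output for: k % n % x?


Scan left to right, longest-match per lexeme
Tokens: ID(k), OP(%), ID(n), OP(%), ID(x)


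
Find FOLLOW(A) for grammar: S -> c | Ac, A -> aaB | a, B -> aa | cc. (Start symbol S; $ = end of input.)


$ ∈ FOLLOW(S). For each A -> αBβ: add FIRST(β)\{ε} to FOLLOW(B); if β nullable, add FOLLOW(A).
FOLLOW(A) = {c}


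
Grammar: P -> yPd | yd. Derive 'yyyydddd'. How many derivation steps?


Derivation: P => yPd => yyPdd => yyyPddd => yyyydddd
Steps: 4


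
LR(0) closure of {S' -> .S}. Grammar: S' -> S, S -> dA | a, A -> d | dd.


Start: S' -> .S
For each item with dot before a nonterminal B, add B -> .γ for every B-production
Closure: [S' -> .S, S -> .dA, S -> .a]


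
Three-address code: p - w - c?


Break into single-operator statements:
t1 = p - w
t2 = t1 - c


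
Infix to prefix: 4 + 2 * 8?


'*' binds tighter: tree is (+ 4 (* 2 8))
Prefix: + 4 * 2 8


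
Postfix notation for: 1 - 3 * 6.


* has higher precedence, evaluate 3*6 first
Postfix: 1 3 6 * -


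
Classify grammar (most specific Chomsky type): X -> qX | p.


Right-linear: every RHS is a terminal or a terminal followed by one nonterminal
Classification: Type 3 (Regular)


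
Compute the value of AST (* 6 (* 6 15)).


Evaluate inner: (* 6 15) = 90
Evaluate root: (* 6 90) = 540
Result: 540


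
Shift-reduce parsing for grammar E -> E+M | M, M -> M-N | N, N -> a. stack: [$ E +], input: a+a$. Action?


no handle ('E+' is not any RHS); shift 'a'
Action: shift


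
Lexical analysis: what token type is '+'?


Pattern: operator symbol
Type: OPERATOR


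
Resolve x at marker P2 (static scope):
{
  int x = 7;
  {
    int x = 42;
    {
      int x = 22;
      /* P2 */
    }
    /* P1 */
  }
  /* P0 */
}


x declared in the same block as P2
x = 22


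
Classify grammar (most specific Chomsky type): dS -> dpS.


LHS has context (more than one symbol) and |LHS| ≤ |RHS|
Classification: Type 1 (Context-Sensitive)


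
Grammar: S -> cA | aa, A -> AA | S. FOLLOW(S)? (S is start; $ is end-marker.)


$ ∈ FOLLOW(S). For each A -> αBβ: add FIRST(β)\{ε} to FOLLOW(B); if β nullable, add FOLLOW(A).
FOLLOW(S) = {$, a, c}


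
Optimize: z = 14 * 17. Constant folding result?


14 * 17 = 238 at compile time
Optimized: z = 238


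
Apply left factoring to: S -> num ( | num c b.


Common prefix: 'num'
Factored: S -> num S', S' -> ( | c b


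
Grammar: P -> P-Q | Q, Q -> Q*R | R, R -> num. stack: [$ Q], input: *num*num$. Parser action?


shift '*' to continue Q -> Q*R
Action: shift


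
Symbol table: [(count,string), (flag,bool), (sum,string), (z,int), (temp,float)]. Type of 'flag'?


Lookup 'flag' → type bool


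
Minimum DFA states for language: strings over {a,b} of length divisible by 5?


Track length mod 5: states 0..4, accept at 0
Minimal DFA: 5 states


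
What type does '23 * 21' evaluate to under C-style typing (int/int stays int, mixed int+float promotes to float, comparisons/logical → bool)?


Operand types: int * int
Rule: mixed int/float promotes to float; int/int stays int
Result type: int


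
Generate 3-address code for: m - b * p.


Break into single-operator statements:
t1 = b * p
t2 = m - t1


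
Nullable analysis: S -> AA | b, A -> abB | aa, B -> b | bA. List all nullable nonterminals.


A nonterminal is nullable iff some alternative derives ε (directly, or every symbol in it is nullable)
Nullable: {}


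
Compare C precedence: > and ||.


'>' is relational (level 7); '||' is logical OR (level 1)
Higher level binds tighter
'>' has higher precedence than '||'


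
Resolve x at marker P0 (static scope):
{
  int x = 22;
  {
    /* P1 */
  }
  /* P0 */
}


x declared in the same block as P0
x = 22


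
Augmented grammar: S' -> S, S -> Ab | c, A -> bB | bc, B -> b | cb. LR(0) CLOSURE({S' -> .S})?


Start: S' -> .S
For each item with dot before a nonterminal B, add B -> .γ for every B-production
Closure: [S' -> .S, S -> .Ab, S -> .c, A -> .bB, A -> .bc]


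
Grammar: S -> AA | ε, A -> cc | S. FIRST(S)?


Per alternative of S: FIRST(AA) = {c, ε}; FIRST(ε) = {ε}
FIRST(S) = {c, ε}


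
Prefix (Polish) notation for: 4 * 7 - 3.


left-to-right (same/higher precedence on left): tree is (- (* 4 7) 3)
Prefix: - * 4 7 3


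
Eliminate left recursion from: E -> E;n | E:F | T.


Left-recursive alternatives: E;n, E:F; non-recursive: T
Introduce E': E -> TE', E' -> ;nE' | :FE' | ε


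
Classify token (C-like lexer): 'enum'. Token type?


Pattern: reserved word
Type: KEYWORD


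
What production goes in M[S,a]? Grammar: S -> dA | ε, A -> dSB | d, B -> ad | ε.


For [S, a]: ε is nullable and 'a' ∈ FOLLOW(S)
Entry: S -> ε


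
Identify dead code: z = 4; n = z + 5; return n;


z is read by n's definition; n is returned
No dead code


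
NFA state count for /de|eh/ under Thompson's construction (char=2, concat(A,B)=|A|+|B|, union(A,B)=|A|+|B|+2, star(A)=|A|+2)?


Syntax tree has 4 char leaf(s), 1 union(s), 0 star(s)
chars contribute 4×2 = 8; each union adds +2; each star adds +2
Total: 8 + 2 + 0 = 10 states


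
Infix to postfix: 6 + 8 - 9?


Left to right (same or higher precedence on left)
Postfix: 6 8 + 9 -


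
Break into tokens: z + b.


Scan left to right, longest-match per lexeme
Tokens: ID(z), OP(+), ID(b)


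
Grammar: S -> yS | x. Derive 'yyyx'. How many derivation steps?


Derivation: S => yS => yyS => yyyS => yyyx
Steps: 4


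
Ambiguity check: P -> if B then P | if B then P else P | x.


dangling else: 'if B then if B then x else x' parses two ways
Ambiguous


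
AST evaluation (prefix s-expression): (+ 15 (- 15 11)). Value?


Evaluate inner: (- 15 11) = 4
Evaluate root: (+ 15 4) = 19
Result: 19


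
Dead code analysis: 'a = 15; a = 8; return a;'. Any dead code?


first assignment to a is overwritten before any read
Dead: 'a = 15'


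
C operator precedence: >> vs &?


'>>' is shift (level 8); '&' is bitwise AND (level 5)
Higher level binds tighter
'>>' has higher precedence than '&'


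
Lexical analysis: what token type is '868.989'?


Pattern: digits with a decimal point
Type: FLOAT_LITERAL


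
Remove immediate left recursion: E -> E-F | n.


Left-recursive alternatives: E-F; non-recursive: n
Introduce E': E -> nE', E' -> -FE' | ε


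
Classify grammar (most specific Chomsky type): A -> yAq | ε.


Single nonterminal LHS, but y^n q^n is not regular
Classification: Type 2 (Context-Free)


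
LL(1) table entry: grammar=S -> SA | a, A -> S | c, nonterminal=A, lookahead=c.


For [A, c]: 'c' ∈ FIRST(c)
Entry: A -> c


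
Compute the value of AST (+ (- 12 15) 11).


Evaluate inner: (- 12 15) = -3
Evaluate root: (+ -3 11) = 8
Result: 8


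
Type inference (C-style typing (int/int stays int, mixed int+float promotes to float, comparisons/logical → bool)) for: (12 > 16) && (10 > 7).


Operand types: bool && bool
Rule: logical operators take bool operands and yield bool
Result type: bool


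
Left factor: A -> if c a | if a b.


Common prefix: 'if'
Factored: A -> if A', A' -> c a | a b


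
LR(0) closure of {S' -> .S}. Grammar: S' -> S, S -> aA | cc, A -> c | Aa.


Start: S' -> .S
For each item with dot before a nonterminal B, add B -> .γ for every B-production
Closure: [S' -> .S, S -> .aA, S -> .cc]


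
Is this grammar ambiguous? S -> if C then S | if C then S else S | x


dangling else: 'if C then if C then x else x' parses two ways
Ambiguous


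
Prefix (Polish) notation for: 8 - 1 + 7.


left-to-right (same/higher precedence on left): tree is (+ (- 8 1) 7)
Prefix: + - 8 1 7


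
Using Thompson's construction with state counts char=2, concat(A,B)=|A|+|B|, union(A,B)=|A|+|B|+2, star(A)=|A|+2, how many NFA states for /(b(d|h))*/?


Syntax tree has 3 char leaf(s), 1 union(s), 1 star(s)
chars contribute 3×2 = 6; each union adds +2; each star adds +2
Total: 6 + 2 + 2 = 10 states


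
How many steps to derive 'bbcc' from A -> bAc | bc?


Derivation: A => bAc => bbcc
Steps: 2


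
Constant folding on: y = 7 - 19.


7 - 19 = -12 at compile time
Optimized: y = -12


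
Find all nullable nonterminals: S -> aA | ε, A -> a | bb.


A nonterminal is nullable iff some alternative derives ε (directly, or every symbol in it is nullable)
Nullable: {S}


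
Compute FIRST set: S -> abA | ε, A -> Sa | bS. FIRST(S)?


Per alternative of S: FIRST(abA) = {a}; FIRST(ε) = {ε}
FIRST(S) = {a, ε}


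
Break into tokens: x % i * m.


Scan left to right, longest-match per lexeme
Tokens: ID(x), OP(%), ID(i), OP(*), ID(m)


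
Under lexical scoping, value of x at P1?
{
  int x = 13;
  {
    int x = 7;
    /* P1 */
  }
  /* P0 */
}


x declared in the same block as P1
x = 7


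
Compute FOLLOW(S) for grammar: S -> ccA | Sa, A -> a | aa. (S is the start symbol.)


$ ∈ FOLLOW(S). For each A -> αBβ: add FIRST(β)\{ε} to FOLLOW(B); if β nullable, add FOLLOW(A).
FOLLOW(S) = {$, a}


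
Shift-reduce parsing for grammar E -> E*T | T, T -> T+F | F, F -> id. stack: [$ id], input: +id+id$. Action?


'id' on top is the handle for F -> id
Action: reduce (F -> id)


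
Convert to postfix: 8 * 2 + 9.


Left to right (same or higher precedence on left)
Postfix: 8 2 * 9 +


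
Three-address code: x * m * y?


Break into single-operator statements:
t1 = x * m
t2 = t1 * y


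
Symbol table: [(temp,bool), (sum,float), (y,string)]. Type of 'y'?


Lookup 'y' → type string


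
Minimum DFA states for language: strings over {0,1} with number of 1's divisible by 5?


Track (count of 1) mod 5: states 0..4, accept at 0
Minimal DFA: 5 states


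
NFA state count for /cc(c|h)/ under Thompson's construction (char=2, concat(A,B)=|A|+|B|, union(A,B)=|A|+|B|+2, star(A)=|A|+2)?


Syntax tree has 4 char leaf(s), 1 union(s), 0 star(s)
chars contribute 4×2 = 8; each union adds +2; each star adds +2
Total: 8 + 2 + 0 = 10 states


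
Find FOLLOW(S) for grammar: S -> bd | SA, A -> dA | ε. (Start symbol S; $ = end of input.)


$ ∈ FOLLOW(S). For each A -> αBβ: add FIRST(β)\{ε} to FOLLOW(B); if β nullable, add FOLLOW(A).
FOLLOW(S) = {$, d}


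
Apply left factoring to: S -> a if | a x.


Common prefix: 'a'
Factored: S -> a S', S' -> if | x


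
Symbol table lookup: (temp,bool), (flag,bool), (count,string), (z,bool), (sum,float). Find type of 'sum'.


Lookup 'sum' → type float


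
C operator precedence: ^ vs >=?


'>=' is relational (level 7); '^' is bitwise XOR (level 4)
Higher level binds tighter
'>=' has higher precedence than '^'


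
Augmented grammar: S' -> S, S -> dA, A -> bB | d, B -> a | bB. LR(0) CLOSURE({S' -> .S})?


Start: S' -> .S
For each item with dot before a nonterminal B, add B -> .γ for every B-production
Closure: [S' -> .S, S -> .dA]


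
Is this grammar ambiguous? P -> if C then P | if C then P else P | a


dangling else: 'if C then if C then a else a' parses two ways
Ambiguous


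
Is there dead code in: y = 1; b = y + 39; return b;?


y is read by b's definition; b is returned
No dead code


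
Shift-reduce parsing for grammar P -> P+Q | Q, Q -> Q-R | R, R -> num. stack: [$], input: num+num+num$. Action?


no handle on stack; shift 'num'
Action: shift


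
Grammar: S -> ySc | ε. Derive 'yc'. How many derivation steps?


Derivation: S => ySc => yc
Steps: 2


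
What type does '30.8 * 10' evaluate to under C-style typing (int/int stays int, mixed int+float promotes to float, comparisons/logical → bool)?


Operand types: float * int
Rule: mixed int/float promotes to float; int/int stays int
Result type: float


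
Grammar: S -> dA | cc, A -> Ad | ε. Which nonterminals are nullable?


A nonterminal is nullable iff some alternative derives ε (directly, or every symbol in it is nullable)
Nullable: {A}


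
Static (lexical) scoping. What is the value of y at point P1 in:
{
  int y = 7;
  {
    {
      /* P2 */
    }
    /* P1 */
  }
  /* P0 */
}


P1's block does not declare y; resolves to the enclosing declaration at depth 0
y = 7


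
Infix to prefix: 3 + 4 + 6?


left-to-right (same/higher precedence on left): tree is (+ (+ 3 4) 6)
Prefix: + + 3 4 6


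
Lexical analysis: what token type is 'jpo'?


Pattern: letter/underscore followed by alphanumerics, not a keyword
Type: IDENTIFIER


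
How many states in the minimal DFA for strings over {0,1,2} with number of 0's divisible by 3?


Track (count of 0) mod 3: states 0..2, accept at 0
Minimal DFA: 3 states


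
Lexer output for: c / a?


Scan left to right, longest-match per lexeme
Tokens: ID(c), OP(/), ID(a)


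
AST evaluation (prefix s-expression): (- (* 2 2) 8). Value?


Evaluate inner: (* 2 2) = 4
Evaluate root: (- 4 8) = -4
Result: -4


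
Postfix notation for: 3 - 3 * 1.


* has higher precedence, evaluate 3*1 first
Postfix: 3 3 1 * -


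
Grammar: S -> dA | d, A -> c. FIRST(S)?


Per alternative of S: FIRST(dA) = {d}; FIRST(d) = {d}
FIRST(S) = {d}


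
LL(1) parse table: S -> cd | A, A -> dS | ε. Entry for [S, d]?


For [S, d]: 'd' ∈ FIRST(A)
Entry: S -> A


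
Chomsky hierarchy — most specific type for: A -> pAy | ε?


Single nonterminal LHS, but p^n y^n is not regular
Classification: Type 2 (Context-Free)


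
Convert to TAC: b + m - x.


Break into single-operator statements:
t1 = b + m
t2 = t1 - x


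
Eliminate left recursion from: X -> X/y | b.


Left-recursive alternatives: X/y; non-recursive: b
Introduce X': X -> bX', X' -> /yX' | ε


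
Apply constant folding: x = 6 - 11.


6 - 11 = -5 at compile time
Optimized: x = -5


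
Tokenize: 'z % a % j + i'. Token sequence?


Scan left to right, longest-match per lexeme
Tokens: ID(z), OP(%), ID(a), OP(%), ID(j), OP(+), ID(i)


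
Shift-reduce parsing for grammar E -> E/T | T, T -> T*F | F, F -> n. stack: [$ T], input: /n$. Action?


lookahead ∉ {*} so T won't extend; reduce E -> T
Action: reduce (E -> T)


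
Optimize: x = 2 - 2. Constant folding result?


2 - 2 = 0 at compile time
Optimized: x = 0


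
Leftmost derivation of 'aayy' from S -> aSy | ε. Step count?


Derivation: S => aSy => aaSyy => aayy
Steps: 3


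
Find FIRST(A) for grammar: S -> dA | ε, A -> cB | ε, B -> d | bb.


Per alternative of A: FIRST(cB) = {c}; FIRST(ε) = {ε}
FIRST(A) = {c, ε}


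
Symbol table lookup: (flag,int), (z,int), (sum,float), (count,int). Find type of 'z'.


Lookup 'z' → type int


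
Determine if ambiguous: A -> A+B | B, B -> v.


precedence layered via separate nonterminal B: deterministic
Unambiguous


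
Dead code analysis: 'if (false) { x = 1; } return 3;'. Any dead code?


condition is constant false, so the whole block is unreachable
Dead: 'if (false) { x = 1; }'


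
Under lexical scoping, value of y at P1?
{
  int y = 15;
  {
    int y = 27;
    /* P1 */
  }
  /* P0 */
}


y declared in the same block as P1
y = 27


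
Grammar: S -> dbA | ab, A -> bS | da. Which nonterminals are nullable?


A nonterminal is nullable iff some alternative derives ε (directly, or every symbol in it is nullable)
Nullable: {}


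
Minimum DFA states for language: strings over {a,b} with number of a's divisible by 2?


Track (count of a) mod 2: states 0..1, accept at 0
Minimal DFA: 2 states


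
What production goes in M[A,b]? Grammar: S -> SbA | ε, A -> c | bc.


For [A, b]: 'b' ∈ FIRST(bc)
Entry: A -> bc


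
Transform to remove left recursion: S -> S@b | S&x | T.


Left-recursive alternatives: S@b, S&x; non-recursive: T
Introduce S': S -> TS', S' -> @bS' | &xS' | ε


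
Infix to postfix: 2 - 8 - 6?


Left to right (same or higher precedence on left)
Postfix: 2 8 - 6 -


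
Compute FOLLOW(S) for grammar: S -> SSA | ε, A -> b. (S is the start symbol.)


$ ∈ FOLLOW(S). For each A -> αBβ: add FIRST(β)\{ε} to FOLLOW(B); if β nullable, add FOLLOW(A).
FOLLOW(S) = {$, b}


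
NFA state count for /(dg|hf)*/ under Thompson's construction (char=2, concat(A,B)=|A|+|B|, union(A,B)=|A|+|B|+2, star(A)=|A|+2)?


Syntax tree has 4 char leaf(s), 1 union(s), 1 star(s)
chars contribute 4×2 = 8; each union adds +2; each star adds +2
Total: 8 + 2 + 2 = 12 states


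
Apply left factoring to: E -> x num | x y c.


Common prefix: 'x'
Factored: E -> x E', E' -> num | y c


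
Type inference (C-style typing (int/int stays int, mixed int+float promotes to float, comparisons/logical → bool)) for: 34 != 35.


Operand types: int != int
Rule: comparison yields bool
Result type: bool


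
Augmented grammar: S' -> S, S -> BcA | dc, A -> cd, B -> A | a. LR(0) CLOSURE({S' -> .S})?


Start: S' -> .S
For each item with dot before a nonterminal B, add B -> .γ for every B-production
Closure: [S' -> .S, S -> .BcA, S -> .dc, B -> .A, B -> .a, A -> .cd]


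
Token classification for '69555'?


Pattern: digits only
Type: INTEGER_LITERAL


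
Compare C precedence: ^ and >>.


'>>' is shift (level 8); '^' is bitwise XOR (level 4)
Higher level binds tighter
'>>' has higher precedence than '^'


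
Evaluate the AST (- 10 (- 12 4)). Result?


Evaluate inner: (- 12 4) = 8
Evaluate root: (- 10 8) = 2
Result: 2


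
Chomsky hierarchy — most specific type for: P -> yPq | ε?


Single nonterminal LHS, but y^n q^n is not regular
Classification: Type 2 (Context-Free)


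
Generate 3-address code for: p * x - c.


Break into single-operator statements:
t1 = p * x
t2 = t1 - c


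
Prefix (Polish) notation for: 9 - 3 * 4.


'*' binds tighter: tree is (- 9 (* 3 4))
Prefix: - 9 * 3 4


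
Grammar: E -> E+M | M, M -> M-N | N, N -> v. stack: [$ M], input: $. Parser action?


lookahead ∉ {-} so M won't extend; reduce E -> M
Action: reduce (E -> M)


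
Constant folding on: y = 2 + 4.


2 + 4 = 6 at compile time
Optimized: y = 6


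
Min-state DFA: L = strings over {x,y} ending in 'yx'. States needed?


Track the longest suffix of input matching a prefix of 'yx': 3 classes (prefixes of length 0..2)
Minimal DFA: 3 states


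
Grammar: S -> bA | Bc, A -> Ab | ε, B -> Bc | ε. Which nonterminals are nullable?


A nonterminal is nullable iff some alternative derives ε (directly, or every symbol in it is nullable)
Nullable: {A, B}


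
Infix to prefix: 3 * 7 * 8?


left-to-right (same/higher precedence on left): tree is (* (* 3 7) 8)
Prefix: * * 3 7 8


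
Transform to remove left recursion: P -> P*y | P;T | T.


Left-recursive alternatives: P*y, P;T; non-recursive: T
Introduce P': P -> TP', P' -> *yP' | ;TP' | ε


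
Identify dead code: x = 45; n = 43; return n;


x is assigned but never read
Dead: 'x = 45'


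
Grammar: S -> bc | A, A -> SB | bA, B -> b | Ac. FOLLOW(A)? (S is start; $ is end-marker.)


$ ∈ FOLLOW(S). For each A -> αBβ: add FIRST(β)\{ε} to FOLLOW(B); if β nullable, add FOLLOW(A).
FOLLOW(A) = {$, b, c}


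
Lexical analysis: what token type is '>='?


Pattern: operator symbol
Type: OPERATOR


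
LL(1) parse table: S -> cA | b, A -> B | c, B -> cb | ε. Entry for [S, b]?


For [S, b]: 'b' ∈ FIRST(b)
Entry: S -> b


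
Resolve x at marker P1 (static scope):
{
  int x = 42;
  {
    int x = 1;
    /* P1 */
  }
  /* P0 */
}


x declared in the same block as P1
x = 1


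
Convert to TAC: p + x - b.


Break into single-operator statements:
t1 = p + x
t2 = t1 - b


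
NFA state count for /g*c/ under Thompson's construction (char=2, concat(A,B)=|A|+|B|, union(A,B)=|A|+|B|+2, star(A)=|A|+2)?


Syntax tree has 2 char leaf(s), 0 union(s), 1 star(s)
chars contribute 2×2 = 4; each union adds +2; each star adds +2
Total: 4 + 0 + 2 = 6 states


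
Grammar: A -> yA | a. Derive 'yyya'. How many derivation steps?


Derivation: A => yA => yyA => yyyA => yyya
Steps: 4


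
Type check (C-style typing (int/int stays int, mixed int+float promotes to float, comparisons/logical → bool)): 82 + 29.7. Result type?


Operand types: int + float
Rule: mixed int/float promotes to float; int/int stays int
Result type: float


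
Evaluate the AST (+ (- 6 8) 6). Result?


Evaluate inner: (- 6 8) = -2
Evaluate root: (+ -2 6) = 4
Result: 4


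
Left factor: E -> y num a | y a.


Common prefix: 'y'
Factored: E -> y E', E' -> num a | a


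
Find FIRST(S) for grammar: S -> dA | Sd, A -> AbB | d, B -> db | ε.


Per alternative of S: FIRST(dA) = {d}; FIRST(Sd) = {d}
FIRST(S) = {d}


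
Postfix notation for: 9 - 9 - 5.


Left to right (same or higher precedence on left)
Postfix: 9 9 - 5 -


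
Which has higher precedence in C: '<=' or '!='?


'<=' is relational (level 7); '!=' is equality (level 6)
Higher level binds tighter
'<=' has higher precedence than '!='


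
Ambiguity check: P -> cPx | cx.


balanced c^n…x^n: each string has a unique parse
Unambiguous


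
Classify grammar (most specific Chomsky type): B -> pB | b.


Right-linear: every RHS is a terminal or a terminal followed by one nonterminal
Classification: Type 3 (Regular)


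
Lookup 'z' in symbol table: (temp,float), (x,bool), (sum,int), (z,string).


Lookup 'z' → type string


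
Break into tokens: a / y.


Scan left to right, longest-match per lexeme
Tokens: ID(a), OP(/), ID(y)


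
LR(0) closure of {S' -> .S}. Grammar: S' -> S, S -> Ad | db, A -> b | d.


Start: S' -> .S
For each item with dot before a nonterminal B, add B -> .γ for every B-production
Closure: [S' -> .S, S -> .Ad, S -> .db, A -> .b, A -> .d]


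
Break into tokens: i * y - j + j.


Scan left to right, longest-match per lexeme
Tokens: ID(i), OP(*), ID(y), OP(-), ID(j), OP(+), ID(j)


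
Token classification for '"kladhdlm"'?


Pattern: double-quoted sequence
Type: STRING_LITERAL


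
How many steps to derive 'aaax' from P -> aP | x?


Derivation: P => aP => aaP => aaaP => aaax
Steps: 4


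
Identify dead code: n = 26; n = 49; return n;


first assignment to n is overwritten before any read
Dead: 'n = 26'


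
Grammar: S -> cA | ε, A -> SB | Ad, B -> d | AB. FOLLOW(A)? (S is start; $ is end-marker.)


$ ∈ FOLLOW(S). For each A -> αBβ: add FIRST(β)\{ε} to FOLLOW(B); if β nullable, add FOLLOW(A).
FOLLOW(A) = {$, c, d}


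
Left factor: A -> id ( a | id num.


Common prefix: 'id'
Factored: A -> id A', A' -> ( a | num


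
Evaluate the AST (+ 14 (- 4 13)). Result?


Evaluate inner: (- 4 13) = -9
Evaluate root: (+ 14 -9) = 5
Result: 5


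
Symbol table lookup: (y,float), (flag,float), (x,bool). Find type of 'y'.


Lookup 'y' → type float


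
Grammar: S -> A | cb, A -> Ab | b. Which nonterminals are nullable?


A nonterminal is nullable iff some alternative derives ε (directly, or every symbol in it is nullable)
Nullable: {}


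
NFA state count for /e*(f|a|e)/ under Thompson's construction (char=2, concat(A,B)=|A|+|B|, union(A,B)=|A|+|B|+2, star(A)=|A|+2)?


Syntax tree has 4 char leaf(s), 2 union(s), 1 star(s)
chars contribute 4×2 = 8; each union adds +2; each star adds +2
Total: 8 + 4 + 2 = 14 states


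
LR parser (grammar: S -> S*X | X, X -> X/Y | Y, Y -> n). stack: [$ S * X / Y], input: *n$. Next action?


handle 'X/Y' on top
Action: reduce (X -> X/Y)


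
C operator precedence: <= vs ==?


'<=' is relational (level 7); '==' is equality (level 6)
Higher level binds tighter
'<=' has higher precedence than '=='


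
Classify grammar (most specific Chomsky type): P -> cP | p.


Right-linear: every RHS is a terminal or a terminal followed by one nonterminal
Classification: Type 3 (Regular)


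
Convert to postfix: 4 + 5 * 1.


* has higher precedence, evaluate 5*1 first
Postfix: 4 5 1 * +


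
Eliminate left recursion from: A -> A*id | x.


Left-recursive alternatives: A*id; non-recursive: x
Introduce A': A -> xA', A' -> *idA' | ε


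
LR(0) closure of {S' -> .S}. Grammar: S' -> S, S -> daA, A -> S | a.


Start: S' -> .S
For each item with dot before a nonterminal B, add B -> .γ for every B-production
Closure: [S' -> .S, S -> .daA]


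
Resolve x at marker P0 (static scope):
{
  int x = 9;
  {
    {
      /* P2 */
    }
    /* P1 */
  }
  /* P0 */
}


x declared in the same block as P0
x = 9


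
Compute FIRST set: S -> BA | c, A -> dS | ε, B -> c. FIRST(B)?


Per alternative of B: FIRST(c) = {c}
FIRST(B) = {c}


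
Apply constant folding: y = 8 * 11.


8 * 11 = 88 at compile time
Optimized: y = 88


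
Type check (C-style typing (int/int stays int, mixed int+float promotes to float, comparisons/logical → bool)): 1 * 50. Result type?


Operand types: int * int
Rule: mixed int/float promotes to float; int/int stays int
Result type: int


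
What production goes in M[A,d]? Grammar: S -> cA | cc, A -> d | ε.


For [A, d]: 'd' ∈ FIRST(d)
Entry: A -> d
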